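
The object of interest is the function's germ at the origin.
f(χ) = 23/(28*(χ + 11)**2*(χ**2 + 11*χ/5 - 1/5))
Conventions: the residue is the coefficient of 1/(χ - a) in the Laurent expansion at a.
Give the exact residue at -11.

The residue is 55/31556.

At the order-2 pole -11 set g(χ) = (χ - (-11))^2*f(χ) = 23/(28*(χ**2 + 11*χ/5 - 1/5)).
Order-2 pole: residue = g'(a); g'(-11) = 55/31556, so the residue is 55/31556.


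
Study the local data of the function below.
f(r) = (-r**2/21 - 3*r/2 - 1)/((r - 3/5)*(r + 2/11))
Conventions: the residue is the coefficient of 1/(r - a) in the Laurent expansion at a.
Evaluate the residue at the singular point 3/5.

The residue is -7381/3010.

At the order-1 pole 3/5 set g(r) = (r - (3/5))*f(r) = (-r**2/21 - 3*r/2 - 1)/(r + 2/11).
Simple pole: residue = g(a) at a = 3/5, which is -7381/3010.


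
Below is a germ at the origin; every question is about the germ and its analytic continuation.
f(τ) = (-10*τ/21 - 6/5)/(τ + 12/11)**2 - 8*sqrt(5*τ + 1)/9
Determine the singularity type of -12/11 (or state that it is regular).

The point is a pole of order 2.

The denominator factor τ + 12/11 vanishes at -12/11 and appears to the power 2; the numerator there equals -262/385, nonzero, and no other factor vanishes.
The branch terms are analytic at this point.
Hence a pole whose order is the multiplicity, 2.


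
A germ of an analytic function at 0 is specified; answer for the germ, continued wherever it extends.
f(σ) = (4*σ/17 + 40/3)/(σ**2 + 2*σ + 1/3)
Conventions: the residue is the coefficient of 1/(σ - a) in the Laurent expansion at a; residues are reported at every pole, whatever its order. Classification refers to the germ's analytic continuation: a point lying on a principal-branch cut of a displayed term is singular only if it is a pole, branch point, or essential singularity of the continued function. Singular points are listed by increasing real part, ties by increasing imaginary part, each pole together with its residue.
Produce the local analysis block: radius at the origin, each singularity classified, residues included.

Denominator factor (σ**2 + 2*σ + 1/3): discriminant 8/3, real irrational roots -1 + (1/3)*sqrt(6) and -1 - (1/3)*sqrt(6); poles of order 1, moduli 1 - (1/3)*sqrt(6) and 1 + (1/3)*sqrt(6).
The radius of convergence is the smallest modulus among the singular points: 1 - (1/3)*sqrt(6).
The factor σ**2 + 2*σ + 1/3 splits as (σ - a)(σ - a') with a = -1 - (1/3)*sqrt(6), a' = -1 + (1/3)*sqrt(6). At the order-1 pole a set g(σ) = (σ - a)*f(σ) = [4*σ/17 + 40/3] / (σ - a').
Simple pole: residue = g(a) at a = -1 - (1/3)*sqrt(6), which is 2/17 - (167/51)*sqrt(6).
The factor σ**2 + 2*σ + 1/3 splits as (σ - a)(σ - a') with a = -1 + (1/3)*sqrt(6), a' = -1 - (1/3)*sqrt(6). At the order-1 pole a set g(σ) = (σ - a)*f(σ) = [4*σ/17 + 40/3] / (σ - a').
Simple pole: residue = g(a) at a = -1 + (1/3)*sqrt(6), which is 2/17 + (167/51)*sqrt(6).
List the singular points by increasing real part (a conjugate pair: the negative imaginary part first).

Radius of convergence at 0: 1 - (1/3)*sqrt(6).
At -1 - (1/3)*sqrt(6): a pole of order 1; residue 2/17 - (167/51)*sqrt(6).
At -1 + (1/3)*sqrt(6): a pole of order 1; residue 2/17 + (167/51)*sqrt(6).


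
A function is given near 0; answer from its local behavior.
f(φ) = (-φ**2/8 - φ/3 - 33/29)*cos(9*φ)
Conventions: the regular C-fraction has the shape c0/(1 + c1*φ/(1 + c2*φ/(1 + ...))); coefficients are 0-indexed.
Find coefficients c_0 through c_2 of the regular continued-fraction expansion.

Taylor coefficients (expand at 0): a_0 = -33/29, a_1 = -1/3, a_2 = 10663/232.
c0 = a_0 = -33/29. Peel one level at a time: if S = 1 + c*φ/S' with S'(0) = 1, then c is the φ-coefficient of S and S' = c*φ/(S - 1).
S_1 = c0/f = 1 + (-29/99)*φ + (3173639/78408)*φ^2 + ...; c1 = -29/99.
S_2 = c1*φ/(S_1 - 1) = 1 + (3173639/22968)*φ + ...; c2 = 3173639/22968.

The regular C-fraction coefficients are [-33/29, -29/99, 3173639/22968].


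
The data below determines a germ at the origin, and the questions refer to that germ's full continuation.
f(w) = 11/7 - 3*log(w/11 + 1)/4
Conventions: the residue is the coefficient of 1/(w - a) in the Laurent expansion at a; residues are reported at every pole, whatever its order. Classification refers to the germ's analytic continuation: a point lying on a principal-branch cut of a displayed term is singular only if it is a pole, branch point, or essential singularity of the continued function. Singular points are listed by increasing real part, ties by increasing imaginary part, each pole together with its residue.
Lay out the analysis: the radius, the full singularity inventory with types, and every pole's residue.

Radius of convergence at 0: 11.
At -11: a logarithmic branch point.

Branch term (-3/4)*log(1 - w/(-11)): its argument vanishes at w = -11, a logarithmic branch point, modulus 11.
The radius of convergence is the smallest modulus among the singular points: 11.


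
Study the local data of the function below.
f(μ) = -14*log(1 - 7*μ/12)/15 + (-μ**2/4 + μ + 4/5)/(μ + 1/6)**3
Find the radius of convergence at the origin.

The radius of convergence is 1/6.

Denominator factor (μ + 1/6)^3: pole of order 3 at -1/6, modulus 1/6.
Branch term (-14/15)*log(1 - μ/(12/7)): its argument vanishes at μ = 12/7, a logarithmic branch point, modulus 12/7.
The radius of convergence is the smallest modulus among the singular points: 1/6.


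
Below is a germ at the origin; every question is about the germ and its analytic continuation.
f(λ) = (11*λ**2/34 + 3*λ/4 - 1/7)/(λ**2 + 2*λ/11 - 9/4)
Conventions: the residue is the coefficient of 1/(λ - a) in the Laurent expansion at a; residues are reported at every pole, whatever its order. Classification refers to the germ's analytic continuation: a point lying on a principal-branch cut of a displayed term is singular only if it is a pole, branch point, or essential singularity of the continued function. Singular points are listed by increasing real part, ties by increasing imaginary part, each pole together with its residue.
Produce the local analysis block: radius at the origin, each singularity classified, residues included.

Radius of convergence at 0: -1/11 + (1/22)*sqrt(1093).
At -1/11 - (1/22)*sqrt(1093): a pole of order 1; residue 47/136 - (5469/1040536)*sqrt(1093).
At -1/11 + (1/22)*sqrt(1093): a pole of order 1; residue 47/136 + (5469/1040536)*sqrt(1093).

Denominator factor (λ**2 + 2*λ/11 - 9/4): discriminant 1093/121, real irrational roots -1/11 + (1/22)*sqrt(1093) and -1/11 - (1/22)*sqrt(1093); poles of order 1, moduli -1/11 + (1/22)*sqrt(1093) and 1/11 + (1/22)*sqrt(1093).
The radius of convergence is the smallest modulus among the singular points: -1/11 + (1/22)*sqrt(1093).
The factor λ**2 + 2*λ/11 - 9/4 splits as (λ - a)(λ - a') with a = -1/11 - (1/22)*sqrt(1093), a' = -1/11 + (1/22)*sqrt(1093). At the order-1 pole a set g(λ) = (λ - a)*f(λ) = [11*λ**2/34 + 3*λ/4 - 1/7] / (λ - a').
Simple pole: residue = g(a) at a = -1/11 - (1/22)*sqrt(1093), which is 47/136 - (5469/1040536)*sqrt(1093).
The factor λ**2 + 2*λ/11 - 9/4 splits as (λ - a)(λ - a') with a = -1/11 + (1/22)*sqrt(1093), a' = -1/11 - (1/22)*sqrt(1093). At the order-1 pole a set g(λ) = (λ - a)*f(λ) = [11*λ**2/34 + 3*λ/4 - 1/7] / (λ - a').
Simple pole: residue = g(a) at a = -1/11 + (1/22)*sqrt(1093), which is 47/136 + (5469/1040536)*sqrt(1093).
List the singular points by increasing real part (a conjugate pair: the negative imaginary part first).


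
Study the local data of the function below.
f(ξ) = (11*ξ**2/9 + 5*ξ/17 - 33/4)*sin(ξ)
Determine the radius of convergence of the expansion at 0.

The radius of convergence is infinite.

The factor sin(ξ) is entire and contributes no finite singular point.
The polynomial part has no poles.
No finite singular points: the Taylor series at 0 converges everywhere.


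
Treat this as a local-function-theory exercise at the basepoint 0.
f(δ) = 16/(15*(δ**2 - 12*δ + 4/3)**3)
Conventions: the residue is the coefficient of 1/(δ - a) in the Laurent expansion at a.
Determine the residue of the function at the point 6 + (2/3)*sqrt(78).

The residue is (9/2812160)*sqrt(78).

The factor δ**2 - 12*δ + 4/3 splits as (δ - a)(δ - a') with a = 6 + (2/3)*sqrt(78), a' = 6 - (2/3)*sqrt(78). At the order-3 pole a set g(δ) = (δ - a)^3*f(δ) = [16/15] / (δ - a')^3.
Order-3 pole: residue = g''(a)/2; g''(6 + (2/3)*sqrt(78)) = (9/1406080)*sqrt(78), so the residue is (9/2812160)*sqrt(78).


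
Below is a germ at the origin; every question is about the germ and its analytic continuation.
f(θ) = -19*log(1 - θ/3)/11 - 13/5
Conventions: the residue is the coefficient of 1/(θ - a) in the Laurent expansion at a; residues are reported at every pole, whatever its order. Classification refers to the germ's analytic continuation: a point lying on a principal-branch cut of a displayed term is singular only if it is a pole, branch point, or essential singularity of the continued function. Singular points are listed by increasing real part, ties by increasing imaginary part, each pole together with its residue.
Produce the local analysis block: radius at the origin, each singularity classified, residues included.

Branch term (-19/11)*log(1 - θ/(3)): its argument vanishes at θ = 3, a logarithmic branch point, modulus 3.
The radius of convergence is the smallest modulus among the singular points: 3.

Radius of convergence at 0: 3.
At 3: a logarithmic branch point.


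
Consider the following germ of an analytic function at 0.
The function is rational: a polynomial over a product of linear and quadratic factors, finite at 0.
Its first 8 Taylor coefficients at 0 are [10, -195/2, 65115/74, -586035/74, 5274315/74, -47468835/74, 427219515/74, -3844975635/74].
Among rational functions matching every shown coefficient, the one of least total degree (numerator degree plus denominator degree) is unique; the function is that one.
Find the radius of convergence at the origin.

No rational of total degree below 3 reproduces all 8 coefficients; solving the [2/1] Pade equations on them gives f(λ) = (10*λ**2/37 - 5*λ/6 + 10/9)/(λ + 1/9), whose expansion matches every shown term.
Denominator factor (λ + 1/9): pole of order 1 at -1/9, modulus 1/9.
The radius of convergence is the smallest modulus among the singular points: 1/9.

The radius of convergence is 1/9.


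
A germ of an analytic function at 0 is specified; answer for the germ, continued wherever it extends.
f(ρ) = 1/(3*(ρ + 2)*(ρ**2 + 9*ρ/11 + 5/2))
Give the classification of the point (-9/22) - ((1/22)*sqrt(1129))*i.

The point is a pole of order 1.

The denominator factor ρ**2 + 9*ρ/11 + 5/2 vanishes at (-9/22) - ((1/22)*sqrt(1129))*i and appears to the power 1; the numerator there equals 1/3, nonzero, and no other factor vanishes.
Hence a pole whose order is the multiplicity, 1.


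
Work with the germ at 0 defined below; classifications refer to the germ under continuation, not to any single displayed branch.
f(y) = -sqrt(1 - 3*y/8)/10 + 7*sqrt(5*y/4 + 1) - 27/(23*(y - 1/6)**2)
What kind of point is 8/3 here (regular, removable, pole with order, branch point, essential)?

The term (-1/10)*sqrt(1 - y/(8/3)) has argument 1 - 8/3/(8/3) = 0 at 8/3: a square-root (algebraic, two-sheeted) branch point; the remaining terms are analytic or single-valued there.

The point is an algebraic (square-root) branch point.


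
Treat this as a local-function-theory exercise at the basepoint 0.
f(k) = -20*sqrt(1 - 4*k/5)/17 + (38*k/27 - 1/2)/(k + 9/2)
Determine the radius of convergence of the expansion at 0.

The radius of convergence is 5/4.

Denominator factor (k + 9/2): pole of order 1 at -9/2, modulus 9/2.
Branch term (-20/17)*sqrt(1 - k/(5/4)): its argument vanishes at k = 5/4, a square-root branch point, modulus 5/4.
The radius of convergence is the smallest modulus among the singular points: 5/4.


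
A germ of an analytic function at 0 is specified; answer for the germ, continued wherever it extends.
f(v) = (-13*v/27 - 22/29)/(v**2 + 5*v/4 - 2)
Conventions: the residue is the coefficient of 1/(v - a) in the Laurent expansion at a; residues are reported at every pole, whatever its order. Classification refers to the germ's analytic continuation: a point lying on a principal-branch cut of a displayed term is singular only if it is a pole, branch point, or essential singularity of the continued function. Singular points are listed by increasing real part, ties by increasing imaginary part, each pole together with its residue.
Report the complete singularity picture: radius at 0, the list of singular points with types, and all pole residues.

Denominator factor (v**2 + 5*v/4 - 2): discriminant 153/16, real irrational roots -5/8 + (3/8)*sqrt(17) and -5/8 - (3/8)*sqrt(17); poles of order 1, moduli -5/8 + (3/8)*sqrt(17) and 5/8 + (3/8)*sqrt(17).
The radius of convergence is the smallest modulus among the singular points: -5/8 + (3/8)*sqrt(17).
The factor v**2 + 5*v/4 - 2 splits as (v - a)(v - a') with a = -5/8 - (3/8)*sqrt(17), a' = -5/8 + (3/8)*sqrt(17). At the order-1 pole a set g(v) = (v - a)*f(v) = [-13*v/27 - 22/29] / (v - a').
Simple pole: residue = g(a) at a = -5/8 - (3/8)*sqrt(17), which is -13/54 + (2867/79866)*sqrt(17).
The factor v**2 + 5*v/4 - 2 splits as (v - a)(v - a') with a = -5/8 + (3/8)*sqrt(17), a' = -5/8 - (3/8)*sqrt(17). At the order-1 pole a set g(v) = (v - a)*f(v) = [-13*v/27 - 22/29] / (v - a').
Simple pole: residue = g(a) at a = -5/8 + (3/8)*sqrt(17), which is -13/54 - (2867/79866)*sqrt(17).
List the singular points by increasing real part (a conjugate pair: the negative imaginary part first).

Radius of convergence at 0: -5/8 + (3/8)*sqrt(17).
At -5/8 - (3/8)*sqrt(17): a pole of order 1; residue -13/54 + (2867/79866)*sqrt(17).
At -5/8 + (3/8)*sqrt(17): a pole of order 1; residue -13/54 - (2867/79866)*sqrt(17).


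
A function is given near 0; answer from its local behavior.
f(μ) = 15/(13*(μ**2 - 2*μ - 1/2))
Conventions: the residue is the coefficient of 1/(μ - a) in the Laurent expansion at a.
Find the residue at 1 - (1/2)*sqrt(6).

The residue is -(5/26)*sqrt(6).

The factor μ**2 - 2*μ - 1/2 splits as (μ - a)(μ - a') with a = 1 - (1/2)*sqrt(6), a' = 1 + (1/2)*sqrt(6). At the order-1 pole a set g(μ) = (μ - a)*f(μ) = [15/13] / (μ - a').
Simple pole: residue = g(a) at a = 1 - (1/2)*sqrt(6), which is -(5/26)*sqrt(6).


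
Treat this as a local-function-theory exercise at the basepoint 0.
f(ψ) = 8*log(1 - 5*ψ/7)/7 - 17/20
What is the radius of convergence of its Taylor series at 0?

The radius of convergence is 7/5.

Branch term (8/7)*log(1 - ψ/(7/5)): its argument vanishes at ψ = 7/5, a logarithmic branch point, modulus 7/5.
The radius of convergence is the smallest modulus among the singular points: 7/5.


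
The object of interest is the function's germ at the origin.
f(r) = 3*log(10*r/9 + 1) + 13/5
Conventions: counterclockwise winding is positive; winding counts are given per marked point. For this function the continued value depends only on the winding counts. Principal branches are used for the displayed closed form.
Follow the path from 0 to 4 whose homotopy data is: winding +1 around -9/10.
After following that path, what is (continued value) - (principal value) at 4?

The rational part is single-valued and drops out of the difference; each branch term changes only by its own monodromy.
(3)*log(1 - r/(-9/10)): each positive loop around -9/10 adds 2*pi*i to the log, so winding +1 contributes (3)*(1)*2*pi*i = (6)*pi*i.
Summing the contributions at r = 4 gives (6)*pi*i.

Continued minus principal equals (6)*pi*i.


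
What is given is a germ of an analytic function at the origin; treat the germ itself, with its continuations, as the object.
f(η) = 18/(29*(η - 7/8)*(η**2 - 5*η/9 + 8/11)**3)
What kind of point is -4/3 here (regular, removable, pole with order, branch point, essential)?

Denominator factors: η**2 - 5*η/9 + 8/11 = 964/297 at η = -4/3; η - 7/8 = -53/24 at η = -4/3 — none vanishes.
So the germ continues analytically to -4/3.

The point is a regular point.


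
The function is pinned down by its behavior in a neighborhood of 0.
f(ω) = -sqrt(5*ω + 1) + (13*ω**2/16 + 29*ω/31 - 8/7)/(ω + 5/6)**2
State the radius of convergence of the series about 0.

The radius of convergence is 1/5.

Denominator factor (ω + 5/6)^2: pole of order 2 at -5/6, modulus 5/6.
Branch term (-1)*sqrt(1 - ω/(-1/5)): its argument vanishes at ω = -1/5, a square-root branch point, modulus 1/5.
The radius of convergence is the smallest modulus among the singular points: 1/5.


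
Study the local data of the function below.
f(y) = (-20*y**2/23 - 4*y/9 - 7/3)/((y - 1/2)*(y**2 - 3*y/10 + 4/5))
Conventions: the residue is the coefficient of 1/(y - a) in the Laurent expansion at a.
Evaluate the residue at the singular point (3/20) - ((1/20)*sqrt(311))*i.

The residue is (2060/1863) + ((1280/579393)*sqrt(311))*i.

The factor y**2 - 3*y/10 + 4/5 splits as (y - a)(y - a') with a = (3/20) - ((1/20)*sqrt(311))*i, a' = (3/20) + ((1/20)*sqrt(311))*i. At the order-1 pole a set g(y) = (y - a)*f(y) = [(-20*y**2/23 - 4*y/9 - 7/3)/(y - 1/2)] / (y - a').
Simple pole: residue = g(a) at a = (3/20) - ((1/20)*sqrt(311))*i, which is (2060/1863) + ((1280/579393)*sqrt(311))*i.


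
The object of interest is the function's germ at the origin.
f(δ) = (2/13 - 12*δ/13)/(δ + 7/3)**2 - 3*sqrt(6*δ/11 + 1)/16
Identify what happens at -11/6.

The point is an algebraic (square-root) branch point.

The term (-3/16)*sqrt(1 - δ/(-11/6)) has argument 1 - -11/6/(-11/6) = 0 at -11/6: a square-root (algebraic, two-sheeted) branch point; the remaining terms are analytic or single-valued there.


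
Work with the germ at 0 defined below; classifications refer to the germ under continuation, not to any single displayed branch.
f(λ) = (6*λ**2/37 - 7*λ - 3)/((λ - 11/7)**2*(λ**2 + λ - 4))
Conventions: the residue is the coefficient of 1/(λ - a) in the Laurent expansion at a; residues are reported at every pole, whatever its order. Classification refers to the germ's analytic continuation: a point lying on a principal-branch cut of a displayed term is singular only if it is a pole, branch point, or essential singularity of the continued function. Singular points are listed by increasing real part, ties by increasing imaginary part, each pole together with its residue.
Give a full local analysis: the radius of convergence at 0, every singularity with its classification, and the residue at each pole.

Denominator factor (λ**2 + λ - 4): discriminant 17, real irrational roots -1/2 + (1/2)*sqrt(17) and -1/2 - (1/2)*sqrt(17); poles of order 1, moduli -1/2 + (1/2)*sqrt(17) and 1/2 + (1/2)*sqrt(17).
Denominator factor (λ - 11/7)^2: pole of order 2 at 11/7, modulus 11/7.
The radius of convergence is the smallest modulus among the singular points: -1/2 + (1/2)*sqrt(17).
The factor λ**2 + λ - 4 splits as (λ - a)(λ - a') with a = -1/2 - (1/2)*sqrt(17), a' = -1/2 + (1/2)*sqrt(17). At the order-1 pole a set g(λ) = (λ - a)*f(λ) = [(6*λ**2/37 - 7*λ - 3)/(λ - 11/7)**2] / (λ - a').
Simple pole: residue = g(a) at a = -1/2 - (1/2)*sqrt(17), which is -2490817/148 + (10269763/2516)*sqrt(17).
The factor λ**2 + λ - 4 splits as (λ - a)(λ - a') with a = -1/2 + (1/2)*sqrt(17), a' = -1/2 - (1/2)*sqrt(17). At the order-1 pole a set g(λ) = (λ - a)*f(λ) = [(6*λ**2/37 - 7*λ - 3)/(λ - 11/7)**2] / (λ - a').
Simple pole: residue = g(a) at a = -1/2 + (1/2)*sqrt(17), which is -2490817/148 - (10269763/2516)*sqrt(17).
At the order-2 pole 11/7 set g(λ) = (λ - (11/7))^2*f(λ) = (6*λ**2/37 - 7*λ - 3)/(λ**2 + λ - 4).
Order-2 pole: residue = g'(a); g'(11/7) = 2490817/74, so the residue is 2490817/74.
List the singular points by increasing real part (a conjugate pair: the negative imaginary part first).

Radius of convergence at 0: -1/2 + (1/2)*sqrt(17).
At -1/2 - (1/2)*sqrt(17): a pole of order 1; residue -2490817/148 + (10269763/2516)*sqrt(17).
At -1/2 + (1/2)*sqrt(17): a pole of order 1; residue -2490817/148 - (10269763/2516)*sqrt(17).
At 11/7: a pole of order 2; residue 2490817/74.


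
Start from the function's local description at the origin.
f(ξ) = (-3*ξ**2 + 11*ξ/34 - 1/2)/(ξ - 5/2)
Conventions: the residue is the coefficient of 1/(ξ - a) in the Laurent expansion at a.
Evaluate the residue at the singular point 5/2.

The residue is -627/34.

At the order-1 pole 5/2 set g(ξ) = (ξ - (5/2))*f(ξ) = -3*ξ**2 + 11*ξ/34 - 1/2.
Simple pole: residue = g(a) at a = 5/2, which is -627/34.


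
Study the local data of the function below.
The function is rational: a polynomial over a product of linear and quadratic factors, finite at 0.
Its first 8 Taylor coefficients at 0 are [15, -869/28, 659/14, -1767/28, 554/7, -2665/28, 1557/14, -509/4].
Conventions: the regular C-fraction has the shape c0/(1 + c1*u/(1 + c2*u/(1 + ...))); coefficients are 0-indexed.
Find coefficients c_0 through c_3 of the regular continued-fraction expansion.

The regular C-fraction coefficients are [15, 869/420, -201601/364980, 420/869].

Taylor coefficients (read off): a_0 = 15, a_1 = -869/28, a_2 = 659/14, a_3 = -1767/28.
c0 = a_0 = 15. Peel one level at a time: if S = 1 + c*u/S' with S'(0) = 1, then c is the u-coefficient of S and S' = c*u/(S - 1).
S_1 = c0/f = 1 + (869/420)*u + (201601/176400)*u^2 + ...; c1 = 869/420.
S_2 = c1*u/(S_1 - 1) = 1 + (-201601/364980)*u + (201601/755161)*u^2 + ...; c2 = -201601/364980.
S_3 = c2*u/(S_2 - 1) = 1 + (420/869)*u + ...; c3 = 420/869.


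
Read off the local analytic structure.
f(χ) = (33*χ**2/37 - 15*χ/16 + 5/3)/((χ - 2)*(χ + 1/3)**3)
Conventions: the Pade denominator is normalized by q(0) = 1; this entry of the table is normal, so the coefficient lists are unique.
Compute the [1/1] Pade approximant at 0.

The Pade approximant has numerator coefficients [-45/2, 11535129/171680]; denominator coefficients [1, 325993/53650].

Taylor coefficients needed (expand at 0): a_0 = -45/2, a_1 = 6525/32, a_2 = -2933937/2368.
Write the denominator as Q(χ) = 1 + q1*χ. Requiring Q*f - P = O(χ^3) with deg P <= 1 kills the coefficients of χ^2..χ^2 in Q*f:
  χ^2: a_2 + q1*a_1 = 0, i.e. -2933937/2368 + (6525/32)*q1 = 0.
Solving this linear system: q1 = 325993/53650.
The numerator is Q*f truncated at degree 1: P0 = a_0 = -45/2; P1 = a_1 + q1*a_0 = 11535129/171680.


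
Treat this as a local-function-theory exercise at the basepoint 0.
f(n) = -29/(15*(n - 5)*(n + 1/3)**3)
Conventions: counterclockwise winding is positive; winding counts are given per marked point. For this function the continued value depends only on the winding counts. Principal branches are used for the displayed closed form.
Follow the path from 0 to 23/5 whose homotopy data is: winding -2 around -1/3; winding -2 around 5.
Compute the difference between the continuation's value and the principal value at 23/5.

The function is rational, hence single-valued: continuing it around any pole returns the same value, so the difference is 0.

Continued minus principal equals 0.


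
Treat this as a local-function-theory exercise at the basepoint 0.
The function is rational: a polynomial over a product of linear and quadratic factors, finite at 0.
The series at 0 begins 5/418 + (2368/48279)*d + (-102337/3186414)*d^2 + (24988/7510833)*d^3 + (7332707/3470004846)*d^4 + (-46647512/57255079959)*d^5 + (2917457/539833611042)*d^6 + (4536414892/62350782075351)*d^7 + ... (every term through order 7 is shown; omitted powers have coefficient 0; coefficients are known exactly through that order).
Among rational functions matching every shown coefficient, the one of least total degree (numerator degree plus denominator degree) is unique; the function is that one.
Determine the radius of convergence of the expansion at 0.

No rational of total degree below 4 reproduces all 8 coefficients; solving the [2/2] Pade equations on them gives f(d) = (-4*d**2/19 + 4*d/7 + 5/38)/(d**2 + 8*d/3 + 11), whose expansion matches every shown term.
Denominator factor (d**2 + 8*d/3 + 11): discriminant -332/9, complex-conjugate roots (-4/3) + ((1/3)*sqrt(83))*i and (-4/3) - ((1/3)*sqrt(83))*i; poles of order 1, moduli sqrt(11) and sqrt(11).
The radius of convergence is the smallest modulus among the singular points: sqrt(11).

The radius of convergence is sqrt(11).


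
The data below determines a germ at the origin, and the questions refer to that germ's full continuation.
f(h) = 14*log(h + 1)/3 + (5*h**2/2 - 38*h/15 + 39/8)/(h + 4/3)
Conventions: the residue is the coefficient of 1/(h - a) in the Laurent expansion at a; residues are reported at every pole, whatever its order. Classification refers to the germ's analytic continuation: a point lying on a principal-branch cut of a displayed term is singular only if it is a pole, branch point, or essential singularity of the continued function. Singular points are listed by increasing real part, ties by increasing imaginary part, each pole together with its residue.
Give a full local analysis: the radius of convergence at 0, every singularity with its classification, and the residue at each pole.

Denominator factor (h + 4/3): pole of order 1 at -4/3, modulus 4/3.
Branch term (14/3)*log(1 - h/(-1)): its argument vanishes at h = -1, a logarithmic branch point, modulus 1.
The radius of convergence is the smallest modulus among the singular points: 1.
The branch term is analytic at -4/3 and contributes nothing to the residue; only the rational part matters.
At the order-1 pole -4/3 set g(h) = (h - (-4/3))*(rational part) = 5*h**2/2 - 38*h/15 + 39/8.
Simple pole: residue = g(a) at a = -4/3, which is 4571/360.
List the singular points by increasing real part (a conjugate pair: the negative imaginary part first).

Radius of convergence at 0: 1.
At -4/3: a pole of order 1; residue 4571/360.
At -1: a logarithmic branch point.


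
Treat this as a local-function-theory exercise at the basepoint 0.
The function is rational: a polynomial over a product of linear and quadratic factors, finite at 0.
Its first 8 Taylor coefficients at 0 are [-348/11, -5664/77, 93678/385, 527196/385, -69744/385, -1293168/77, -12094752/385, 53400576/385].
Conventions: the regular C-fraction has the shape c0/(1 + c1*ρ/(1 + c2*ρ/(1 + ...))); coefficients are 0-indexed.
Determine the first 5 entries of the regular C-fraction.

The regular C-fraction coefficients are [-348/11, -472/203, 5397279/958160, -44558045889/8491718960, -109032/1799093].

Taylor coefficients (read off): a_0 = -348/11, a_1 = -5664/77, a_2 = 93678/385, a_3 = 527196/385, a_4 = -69744/385.
c0 = a_0 = -348/11. Peel one level at a time: if S = 1 + c*ρ/S' with S'(0) = 1, then c is the ρ-coefficient of S and S' = c*ρ/(S - 1).
S_1 = c0/f = 1 + (-472/203)*ρ + (5397279/412090)*ρ^2 + ...; c1 = -472/203.
S_2 = c1*ρ/(S_1 - 1) = 1 + (5397279/958160)*ρ + (658493289/22278400)*ρ^2 + ...; c2 = 5397279/958160.
S_3 = c2*ρ/(S_2 - 1) = 1 + (-44558045889/8491718960)*ρ + (-10292908600359/32367356226490)*ρ^2 + ...; c3 = -44558045889/8491718960.
S_4 = c3*ρ/(S_3 - 1) = 1 + (-109032/1799093)*ρ + ...; c4 = -109032/1799093.


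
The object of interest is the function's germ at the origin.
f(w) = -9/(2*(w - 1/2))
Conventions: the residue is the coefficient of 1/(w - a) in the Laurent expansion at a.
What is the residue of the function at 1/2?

At the order-1 pole 1/2 set g(w) = (w - (1/2))*f(w) = -9/2.
Simple pole: residue = g(a) at a = 1/2, which is -9/2.

The residue is -9/2.


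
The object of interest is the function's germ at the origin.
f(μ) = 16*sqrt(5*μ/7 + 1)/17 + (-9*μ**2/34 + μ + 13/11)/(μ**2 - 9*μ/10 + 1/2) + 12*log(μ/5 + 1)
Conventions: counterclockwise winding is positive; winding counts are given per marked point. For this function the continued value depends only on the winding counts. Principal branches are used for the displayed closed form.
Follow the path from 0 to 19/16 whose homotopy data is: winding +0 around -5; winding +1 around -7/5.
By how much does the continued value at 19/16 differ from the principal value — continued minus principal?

Continued minus principal equals -(24/119)*sqrt(161).

The rational part is single-valued and drops out of the difference; each branch term changes only by its own monodromy.
(12)*log(1 - μ/(-5)): winding 0 around -5, so this term returns to its principal value, contribution 0.
(16/17)*sqrt(1 - μ/(-7/5)): winding +1 is odd, the square root flips sign, contributing -2*(16/17)*sqrt(1 - (19/16)/(-7/5)) = -2*(16/17)*sqrt(207/112) = -(24/119)*sqrt(161).
Summing the contributions at μ = 19/16 gives -(24/119)*sqrt(161).


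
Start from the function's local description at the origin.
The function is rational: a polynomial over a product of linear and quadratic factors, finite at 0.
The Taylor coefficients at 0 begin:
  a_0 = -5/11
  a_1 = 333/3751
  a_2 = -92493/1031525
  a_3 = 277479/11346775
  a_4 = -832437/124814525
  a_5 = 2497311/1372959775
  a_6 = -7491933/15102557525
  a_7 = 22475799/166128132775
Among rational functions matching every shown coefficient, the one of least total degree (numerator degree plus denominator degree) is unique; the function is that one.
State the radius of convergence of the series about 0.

The radius of convergence is 11/3.

No rational of total degree below 3 reproduces all 8 coefficients; solving the [2/1] Pade equations on them gives f(κ) = (-6*κ**2/25 - 4*κ/31 - 5/3)/(κ + 11/3), whose expansion matches every shown term.
Denominator factor (κ + 11/3): pole of order 1 at -11/3, modulus 11/3.
The radius of convergence is the smallest modulus among the singular points: 11/3.


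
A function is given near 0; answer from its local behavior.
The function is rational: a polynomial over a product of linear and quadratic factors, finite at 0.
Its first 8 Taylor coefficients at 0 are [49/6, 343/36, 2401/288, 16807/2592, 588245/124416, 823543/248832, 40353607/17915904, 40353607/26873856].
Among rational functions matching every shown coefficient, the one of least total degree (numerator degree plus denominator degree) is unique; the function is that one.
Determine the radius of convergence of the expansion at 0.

The radius of convergence is 12/7.

No rational of total degree below 2 reproduces all 8 coefficients; solving the [0/2] Pade equations on them gives f(w) = 24/(w - 12/7)**2, whose expansion matches every shown term.
Denominator factor (w - 12/7)^2: pole of order 2 at 12/7, modulus 12/7.
The radius of convergence is the smallest modulus among the singular points: 12/7.


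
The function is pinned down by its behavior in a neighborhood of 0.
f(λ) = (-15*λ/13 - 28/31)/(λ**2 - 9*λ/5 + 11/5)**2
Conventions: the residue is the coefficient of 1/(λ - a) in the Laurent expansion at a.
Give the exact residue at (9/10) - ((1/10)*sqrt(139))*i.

The factor λ**2 - 9*λ/5 + 11/5 splits as (λ - a)(λ - a') with a = (9/10) - ((1/10)*sqrt(139))*i, a' = (9/10) + ((1/10)*sqrt(139))*i. At the order-2 pole a set g(λ) = (λ - a)^2*f(λ) = [-15*λ/13 - 28/31] / (λ - a')^2.
Order-2 pole: residue = g'(a); g'((9/10) - ((1/10)*sqrt(139))*i) = -((195625/7786363)*sqrt(139))*i, so the residue is -((195625/7786363)*sqrt(139))*i.

The residue is -((195625/7786363)*sqrt(139))*i.


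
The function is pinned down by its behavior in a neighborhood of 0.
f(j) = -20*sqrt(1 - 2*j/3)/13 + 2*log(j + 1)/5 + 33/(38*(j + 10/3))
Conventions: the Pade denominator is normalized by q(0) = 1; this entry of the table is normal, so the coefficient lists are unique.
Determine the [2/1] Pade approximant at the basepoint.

Taylor coefficients needed (expand at 0): a_0 = -6313/4940, a_1 = 123697/148200, a_2 = -404953/4446000, a_3 = 20645777/133380000.
Write the denominator as Q(j) = 1 + q1*j. Requiring Q*f - P = O(j^4) with deg P <= 2 kills the coefficients of j^3..j^3 in Q*f:
  j^3: a_3 + q1*a_2 = 0, i.e. 20645777/133380000 + (-404953/4446000)*q1 = 0.
Solving this linear system: q1 = 20645777/12148590.
The numerator is Q*f truncated at degree 2: P0 = a_0 = -6313/4940; P1 = a_1 + q1*a_0 = -105585946/78965835; P2 = a_2 + q1*a_1 = 1572259043/1184487525.

The Pade approximant has numerator coefficients [-6313/4940, -105585946/78965835, 1572259043/1184487525]; denominator coefficients [1, 20645777/12148590].


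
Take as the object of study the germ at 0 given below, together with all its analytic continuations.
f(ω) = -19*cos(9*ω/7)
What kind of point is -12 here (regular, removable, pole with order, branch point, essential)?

The point is a regular point.

There is no denominator, hence no pole anywhere.
The factor cos(9*ω/7) is entire.
So the germ continues analytically to -12.


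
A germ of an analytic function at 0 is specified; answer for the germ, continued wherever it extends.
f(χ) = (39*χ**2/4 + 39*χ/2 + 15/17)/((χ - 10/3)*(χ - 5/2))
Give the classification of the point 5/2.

The point is a pole of order 1.

The denominator factor χ - 5/2 vanishes at 5/2 and appears to the power 1; the numerator there equals 30075/272, nonzero, and no other factor vanishes.
Hence a pole whose order is the multiplicity, 1.


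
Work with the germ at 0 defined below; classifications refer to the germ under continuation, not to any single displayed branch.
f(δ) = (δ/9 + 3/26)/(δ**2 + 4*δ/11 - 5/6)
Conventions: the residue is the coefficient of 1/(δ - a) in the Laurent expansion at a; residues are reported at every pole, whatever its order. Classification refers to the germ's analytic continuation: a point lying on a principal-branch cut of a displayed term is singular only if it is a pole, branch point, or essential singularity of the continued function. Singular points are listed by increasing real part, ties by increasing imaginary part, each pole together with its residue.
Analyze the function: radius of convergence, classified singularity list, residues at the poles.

Radius of convergence at 0: -2/11 + (1/66)*sqrt(3774).
At -2/11 - (1/66)*sqrt(3774): a pole of order 1; residue 1/18 - (245/294372)*sqrt(3774).
At -2/11 + (1/66)*sqrt(3774): a pole of order 1; residue 1/18 + (245/294372)*sqrt(3774).

Denominator factor (δ**2 + 4*δ/11 - 5/6): discriminant 1258/363, real irrational roots -2/11 + (1/66)*sqrt(3774) and -2/11 - (1/66)*sqrt(3774); poles of order 1, moduli -2/11 + (1/66)*sqrt(3774) and 2/11 + (1/66)*sqrt(3774).
The radius of convergence is the smallest modulus among the singular points: -2/11 + (1/66)*sqrt(3774).
The factor δ**2 + 4*δ/11 - 5/6 splits as (δ - a)(δ - a') with a = -2/11 - (1/66)*sqrt(3774), a' = -2/11 + (1/66)*sqrt(3774). At the order-1 pole a set g(δ) = (δ - a)*f(δ) = [δ/9 + 3/26] / (δ - a').
Simple pole: residue = g(a) at a = -2/11 - (1/66)*sqrt(3774), which is 1/18 - (245/294372)*sqrt(3774).
The factor δ**2 + 4*δ/11 - 5/6 splits as (δ - a)(δ - a') with a = -2/11 + (1/66)*sqrt(3774), a' = -2/11 - (1/66)*sqrt(3774). At the order-1 pole a set g(δ) = (δ - a)*f(δ) = [δ/9 + 3/26] / (δ - a').
Simple pole: residue = g(a) at a = -2/11 + (1/66)*sqrt(3774), which is 1/18 + (245/294372)*sqrt(3774).
List the singular points by increasing real part (a conjugate pair: the negative imaginary part first).


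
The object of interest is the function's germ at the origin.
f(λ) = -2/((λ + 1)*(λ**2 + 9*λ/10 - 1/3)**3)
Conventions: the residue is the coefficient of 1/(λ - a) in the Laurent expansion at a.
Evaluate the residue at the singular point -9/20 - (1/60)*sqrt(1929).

The factor λ**2 + 9*λ/10 - 1/3 splits as (λ - a)(λ - a') with a = -9/20 - (1/60)*sqrt(1929), a' = -9/20 + (1/60)*sqrt(1929). At the order-3 pole a set g(λ) = (λ - a)^3*f(λ) = [-2/(λ + 1)] / (λ - a')^3.
Order-3 pole: residue = g''(a)/2; g''(-9/20 - (1/60)*sqrt(1929)) = -54000/343 - (316524186000/91185763501)*sqrt(1929), so the residue is -27000/343 - (158262093000/91185763501)*sqrt(1929).

The residue is -27000/343 - (158262093000/91185763501)*sqrt(1929).


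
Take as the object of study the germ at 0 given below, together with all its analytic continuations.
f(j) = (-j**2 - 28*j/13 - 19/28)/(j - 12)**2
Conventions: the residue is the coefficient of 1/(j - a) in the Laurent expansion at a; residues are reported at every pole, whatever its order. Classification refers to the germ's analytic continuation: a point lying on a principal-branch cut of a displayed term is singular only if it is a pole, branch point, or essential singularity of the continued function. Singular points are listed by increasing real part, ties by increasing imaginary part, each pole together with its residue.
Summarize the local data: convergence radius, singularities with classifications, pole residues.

Radius of convergence at 0: 12.
At 12: a pole of order 2; residue -340/13.

Denominator factor (j - 12)^2: pole of order 2 at 12, modulus 12.
The radius of convergence is the smallest modulus among the singular points: 12.
At the order-2 pole 12 set g(j) = (j - (12))^2*f(j) = -j**2 - 28*j/13 - 19/28.
Order-2 pole: residue = g'(a); g'(12) = -340/13, so the residue is -340/13.


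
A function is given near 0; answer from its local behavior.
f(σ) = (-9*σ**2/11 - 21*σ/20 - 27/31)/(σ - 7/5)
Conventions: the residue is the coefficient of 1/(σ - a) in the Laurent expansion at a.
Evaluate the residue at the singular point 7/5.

At the order-1 pole 7/5 set g(σ) = (σ - (7/5))*f(σ) = -9*σ**2/11 - 21*σ/20 - 27/31.
Simple pole: residue = g(a) at a = 7/5, which is -134511/34100.

The residue is -134511/34100.


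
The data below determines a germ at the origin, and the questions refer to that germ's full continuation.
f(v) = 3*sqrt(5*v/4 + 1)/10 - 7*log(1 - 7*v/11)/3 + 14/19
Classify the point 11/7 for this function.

The term (-7/3)*log(1 - v/(11/7)) has argument 1 - 11/7/(11/7) = 0 at 11/7: a logarithmic (infinitely-sheeted) branch point; the remaining terms are analytic or single-valued there.

The point is a logarithmic branch point.


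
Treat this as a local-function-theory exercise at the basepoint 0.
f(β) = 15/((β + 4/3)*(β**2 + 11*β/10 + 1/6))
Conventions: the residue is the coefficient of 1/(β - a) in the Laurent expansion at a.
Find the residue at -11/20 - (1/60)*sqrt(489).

The residue is -675/43 - (10575/7009)*sqrt(489).

The factor β**2 + 11*β/10 + 1/6 splits as (β - a)(β - a') with a = -11/20 - (1/60)*sqrt(489), a' = -11/20 + (1/60)*sqrt(489). At the order-1 pole a set g(β) = (β - a)*f(β) = [15/(β + 4/3)] / (β - a').
Simple pole: residue = g(a) at a = -11/20 - (1/60)*sqrt(489), which is -675/43 - (10575/7009)*sqrt(489).


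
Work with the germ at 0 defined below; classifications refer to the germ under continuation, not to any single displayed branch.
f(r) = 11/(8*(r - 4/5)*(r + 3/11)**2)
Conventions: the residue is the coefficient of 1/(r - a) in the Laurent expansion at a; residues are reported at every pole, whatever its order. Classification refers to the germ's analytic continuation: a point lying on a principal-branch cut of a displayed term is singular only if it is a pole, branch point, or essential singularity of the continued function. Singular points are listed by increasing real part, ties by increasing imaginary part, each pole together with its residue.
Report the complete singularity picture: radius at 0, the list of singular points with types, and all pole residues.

Denominator factor (r - 4/5): pole of order 1 at 4/5, modulus 4/5.
Denominator factor (r + 3/11)^2: pole of order 2 at -3/11, modulus 3/11.
The radius of convergence is the smallest modulus among the singular points: 3/11.
At the order-2 pole -3/11 set g(r) = (r - (-3/11))^2*f(r) = 11/(8*(r - 4/5)).
Order-2 pole: residue = g'(a); g'(-3/11) = -33275/27848, so the residue is -33275/27848.
At the order-1 pole 4/5 set g(r) = (r - (4/5))*f(r) = 11/(8*(r + 3/11)**2).
Simple pole: residue = g(a) at a = 4/5, which is 33275/27848.
List the singular points by increasing real part (a conjugate pair: the negative imaginary part first).

Radius of convergence at 0: 3/11.
At -3/11: a pole of order 2; residue -33275/27848.
At 4/5: a pole of order 1; residue 33275/27848.


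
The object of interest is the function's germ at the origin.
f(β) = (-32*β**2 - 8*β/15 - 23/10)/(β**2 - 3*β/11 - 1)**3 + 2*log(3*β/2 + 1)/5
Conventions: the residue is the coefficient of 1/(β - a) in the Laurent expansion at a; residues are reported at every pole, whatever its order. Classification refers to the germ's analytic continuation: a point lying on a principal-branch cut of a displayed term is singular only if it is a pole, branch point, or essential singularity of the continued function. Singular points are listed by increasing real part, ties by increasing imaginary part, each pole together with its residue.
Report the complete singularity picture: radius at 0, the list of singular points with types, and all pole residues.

Denominator factor (β**2 - 3*β/11 - 1)^3: discriminant 493/121, real irrational roots 3/22 + (1/22)*sqrt(493) and 3/22 - (1/22)*sqrt(493); poles of order 3, moduli 3/22 + (1/22)*sqrt(493) and -3/22 + (1/22)*sqrt(493).
Branch term (2/5)*log(1 - β/(-2/3)): its argument vanishes at β = -2/3, a logarithmic branch point, modulus 2/3.
The radius of convergence is the smallest modulus among the singular points: 2/3.
The branch term is analytic at 3/22 - (1/22)*sqrt(493) and contributes nothing to the residue; only the rational part matters.
The factor β**2 - 3*β/11 - 1 splits as (β - a)(β - a') with a = 3/22 - (1/22)*sqrt(493), a' = 3/22 + (1/22)*sqrt(493). At the order-3 pole a set g(β) = (β - a)^3*(rational part) = [-32*β**2 - 8*β/15 - 23/10] / (β - a')^3.
Order-3 pole: residue = g''(a)/2; g''(3/22 - (1/22)*sqrt(493)) = -(76311554/599115785)*sqrt(493), so the residue is -(38155777/599115785)*sqrt(493).
The branch term is analytic at 3/22 + (1/22)*sqrt(493) and contributes nothing to the residue; only the rational part matters.
The factor β**2 - 3*β/11 - 1 splits as (β - a)(β - a') with a = 3/22 + (1/22)*sqrt(493), a' = 3/22 - (1/22)*sqrt(493). At the order-3 pole a set g(β) = (β - a)^3*(rational part) = [-32*β**2 - 8*β/15 - 23/10] / (β - a')^3.
Order-3 pole: residue = g''(a)/2; g''(3/22 + (1/22)*sqrt(493)) = (76311554/599115785)*sqrt(493), so the residue is (38155777/599115785)*sqrt(493).
List the singular points by increasing real part (a conjugate pair: the negative imaginary part first).

Radius of convergence at 0: 2/3.
At 3/22 - (1/22)*sqrt(493): a pole of order 3; residue -(38155777/599115785)*sqrt(493).
At -2/3: a logarithmic branch point.
At 3/22 + (1/22)*sqrt(493): a pole of order 3; residue (38155777/599115785)*sqrt(493).
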